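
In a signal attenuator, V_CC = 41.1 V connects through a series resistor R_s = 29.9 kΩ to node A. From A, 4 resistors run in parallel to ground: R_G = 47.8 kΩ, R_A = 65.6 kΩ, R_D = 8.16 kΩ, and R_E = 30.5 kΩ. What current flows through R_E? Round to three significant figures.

Equivalent of the parallel group: R_p = 5.222 kΩ.
V_A = 41.1 × 5.222/35.12 = 6.111 V.
Branch current I = V_A/R_E = 6.111/30.5 = 0.2004 mA.

I ≈ 0.200 mA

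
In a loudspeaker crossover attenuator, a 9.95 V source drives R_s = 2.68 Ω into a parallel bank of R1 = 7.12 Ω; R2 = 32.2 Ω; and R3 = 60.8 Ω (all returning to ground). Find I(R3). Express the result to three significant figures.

Combine the parallel branches: R_p = (1/7.12 + 1/32.2 + 1/60.8)⁻¹ = 5.320 Ω.
Node voltage V_A = V_in · R_p/(R_s + R_p) = 9.95 × 0.6650 = 6.617 V.
I(R3) = V_A / R3 = 6.617/60.8 = 0.1088 A.

I ≈ 0.109 A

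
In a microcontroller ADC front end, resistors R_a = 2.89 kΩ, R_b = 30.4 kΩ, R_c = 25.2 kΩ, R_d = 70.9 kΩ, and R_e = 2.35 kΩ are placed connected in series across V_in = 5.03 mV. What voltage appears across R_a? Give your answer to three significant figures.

Series total: ΣR = 2.89 + 30.4 + 25.2 + 70.9 + 2.35 = 131.7 kΩ.
By the voltage-divider rule, V = 5.03 × 2.890/131.7 = 0.1103 mV.

V ≈ 0.110 mV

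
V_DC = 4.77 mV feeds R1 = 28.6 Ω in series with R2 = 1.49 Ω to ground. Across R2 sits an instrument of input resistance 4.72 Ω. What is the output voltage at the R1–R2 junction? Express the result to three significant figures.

R2 ‖ R_L = (1.49 × 4.72)/(1.49 + 4.72) = 1.132 Ω.
Then V_out = V_DC · R2'/(R1 + R2') = 4.77 × 1.132/29.73 = 0.1817 mV.

V_out ≈ 0.182 mV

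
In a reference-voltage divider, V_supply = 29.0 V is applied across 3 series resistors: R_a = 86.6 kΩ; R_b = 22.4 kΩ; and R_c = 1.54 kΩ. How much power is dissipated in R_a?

P ≈ 5.96 mW

The common current is I = 29.0/110.5 = 0.2623 mA.
P(R_a) = I²·R_a = (0.2623)² × 86.6 = 5.960 mW.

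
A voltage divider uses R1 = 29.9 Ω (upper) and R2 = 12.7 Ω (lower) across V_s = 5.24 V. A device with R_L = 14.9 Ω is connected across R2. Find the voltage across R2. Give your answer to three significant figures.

The load sits in parallel with R2, giving an effective lower resistance R2' = R2·R_L/(R2+R_L) = 6.856 Ω.
Voltage divider with the loaded lower leg: V_out = 5.24 × 6.856/(29.9 + 6.856) = 5.24 × 0.1865 = 0.9774 V.

V_out ≈ 0.977 V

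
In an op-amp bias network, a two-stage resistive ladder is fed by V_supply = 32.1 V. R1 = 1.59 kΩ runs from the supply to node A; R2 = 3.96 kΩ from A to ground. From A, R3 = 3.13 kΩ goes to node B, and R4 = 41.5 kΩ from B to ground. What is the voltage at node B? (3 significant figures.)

V_B ≈ 20.8 V

Looking into the second stage from A: R3 + R4 = 44.63 kΩ appears in parallel with R2.
R2 ‖ (R3+R4) = 3.637 kΩ.
First divider: V_A = V_supply · 3.637/(1.59 + 3.637) = 22.34 V.
V_B = V_A × 0.9299 = 20.77 V.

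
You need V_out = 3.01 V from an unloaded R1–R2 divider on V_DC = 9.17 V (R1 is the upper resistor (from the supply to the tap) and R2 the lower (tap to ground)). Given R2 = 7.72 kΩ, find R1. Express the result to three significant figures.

The divider ratio is R2/(R1+R2) = 3.01/9.17 = 0.3282.
So R1 = R2 · (V_DC/V_out − 1) = 7.72 × (9.17/3.01 − 1) = 7.72 × 2.047 = 15.80 kΩ.

R1 ≈ 15.8 kΩ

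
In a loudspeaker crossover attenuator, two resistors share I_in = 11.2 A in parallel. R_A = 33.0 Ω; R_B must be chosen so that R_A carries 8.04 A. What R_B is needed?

R_B ≈ 84.0 Ω

The fraction through R_A equals R_B/(R_A+R_B).
8.04/11.2 = R_B/(R_A + R_B) → R_B = R_A · (0.7179)/(1 − 0.7179) = 33.0 × 2.544 = 83.96 Ω.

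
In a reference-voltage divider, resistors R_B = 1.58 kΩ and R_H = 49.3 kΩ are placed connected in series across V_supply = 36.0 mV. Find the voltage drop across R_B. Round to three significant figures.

Series total: ΣR = 1.58 + 49.3 = 50.88 kΩ.
By the voltage-divider rule, V = 36.0 × 1.580/50.88 = 1.118 mV.

V ≈ 1.12 mV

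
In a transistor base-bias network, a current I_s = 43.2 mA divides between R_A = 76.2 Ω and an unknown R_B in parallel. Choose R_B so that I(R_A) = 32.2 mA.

R_B ≈ 223 Ω

The fraction through R_A equals R_B/(R_A+R_B).
With f = 0.7454, R_B = R_A · f/(1−f) = 76.2 × 2.927 = 223.1 Ω.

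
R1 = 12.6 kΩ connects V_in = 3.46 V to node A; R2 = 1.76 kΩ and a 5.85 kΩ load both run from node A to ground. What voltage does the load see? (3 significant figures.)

R2 ‖ R_L = (1.76 × 5.85)/(1.76 + 5.85) = 1.353 kΩ.
Then V_out = V_in · R2'/(R1 + R2') = 3.46 × 1.353/13.95 = 0.3355 V.

V_out ≈ 0.336 V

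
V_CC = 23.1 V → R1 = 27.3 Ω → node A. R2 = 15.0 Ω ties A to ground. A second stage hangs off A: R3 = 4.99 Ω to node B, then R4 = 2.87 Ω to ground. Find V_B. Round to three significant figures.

V_B ≈ 1.34 V

The second stage (R3 + R4 = 7.860 Ω) loads node A in parallel with R2.
R2 ‖ (R3+R4) = 5.157 Ω.
So V_A = 23.1 × 0.1589 = 3.671 V.
Then the unloaded second divider: V_B = V_A × R4/(R3+R4) = 3.671 × 0.3651 = 1.340 V.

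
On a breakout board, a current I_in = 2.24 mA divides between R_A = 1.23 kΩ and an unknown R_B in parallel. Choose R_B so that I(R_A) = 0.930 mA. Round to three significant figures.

R_B ≈ 0.873 kΩ

The fraction through R_A equals R_B/(R_A+R_B).
0.930/2.24 = R_B/(R_A + R_B) → R_B = R_A · (0.4152)/(1 − 0.4152) = 1.23 × 0.7099 = 0.8732 kΩ.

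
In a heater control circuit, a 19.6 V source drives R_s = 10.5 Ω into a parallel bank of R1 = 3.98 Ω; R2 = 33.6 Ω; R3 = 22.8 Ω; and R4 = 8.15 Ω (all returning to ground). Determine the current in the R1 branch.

I ≈ 0.864 A

Equivalent of the parallel group: R_p = 2.234 Ω.
V_A by voltage divider: V_A = 19.6 × 2.234/(10.5 + 2.234) = 3.439 V.
I(R1) = V_A / R1 = 3.439/3.98 = 0.8640 A.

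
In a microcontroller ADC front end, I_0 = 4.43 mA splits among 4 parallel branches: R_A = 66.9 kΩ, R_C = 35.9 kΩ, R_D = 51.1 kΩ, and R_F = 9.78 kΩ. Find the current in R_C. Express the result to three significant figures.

Total conductance ΣG = 1/66.9 + 1/35.9 + 1/51.1 + 1/9.78 = 0.1646 (units of 1/kΩ).
R_C takes the fraction G_k/ΣG = 0.02786/0.1646 = 0.1692, so I = 4.43 × 0.1692 = 0.7496 mA.

I ≈ 0.750 mA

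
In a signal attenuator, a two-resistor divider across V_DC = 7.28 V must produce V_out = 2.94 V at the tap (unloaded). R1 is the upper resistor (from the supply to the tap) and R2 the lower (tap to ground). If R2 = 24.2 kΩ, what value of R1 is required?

Required fraction k = V_out/V_DC = 0.4038.
R1 = R2·(1/k − 1) = 24.2 × 1.476 = 35.72 kΩ.

R1 ≈ 35.7 kΩ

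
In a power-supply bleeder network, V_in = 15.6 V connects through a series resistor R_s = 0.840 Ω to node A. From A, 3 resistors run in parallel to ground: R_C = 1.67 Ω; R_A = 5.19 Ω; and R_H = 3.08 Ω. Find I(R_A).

I ≈ 1.55 A

Parallel bank: R_p = 1/(1/1.67 + 1/5.19 + 1/3.08) = 0.8959 Ω.
V_A by voltage divider: V_A = 15.6 × 0.8959/(0.840 + 0.8959) = 8.051 V.
Branch current I = V_A/R_A = 8.051/5.19 = 1.551 A.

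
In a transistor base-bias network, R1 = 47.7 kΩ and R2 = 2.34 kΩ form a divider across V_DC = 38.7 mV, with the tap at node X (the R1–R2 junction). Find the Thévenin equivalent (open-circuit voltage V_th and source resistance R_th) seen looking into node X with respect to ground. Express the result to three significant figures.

Open-circuit (no load on X): V_th = V_DC · R2/(R1 + R2) = 38.7 × 2.34/(47.70 + 2.34) = 1.810 mV.
Looking into X with the source shorted: R_th = R1·R2/(R1+R2) = 47.70 × 2.34/50.04 = 2.231 kΩ.

V_th ≈ 1.81 mV, R_th ≈ 2.23 kΩ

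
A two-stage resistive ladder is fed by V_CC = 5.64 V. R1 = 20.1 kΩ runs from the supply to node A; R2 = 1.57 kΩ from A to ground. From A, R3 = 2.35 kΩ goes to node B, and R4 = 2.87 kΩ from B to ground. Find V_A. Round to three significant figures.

V_A ≈ 0.319 V

Node A sees R2 in parallel with the series input of stage 2, R3 + R4 = 5.220 kΩ.
R2 ‖ (R3+R4) = 1.207 kΩ.
V_A = 5.64 × 1.207/(20.1 + 1.207) = 0.3195 V.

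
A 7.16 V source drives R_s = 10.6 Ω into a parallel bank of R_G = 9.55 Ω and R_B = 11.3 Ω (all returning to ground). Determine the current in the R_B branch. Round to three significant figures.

I ≈ 0.208 A

Parallel bank: R_p = 1/(1/9.55 + 1/11.3) = 5.176 Ω.
V_A by voltage divider: V_A = 7.16 × 5.176/(10.6 + 5.176) = 2.349 V.
I(R_B) = V_A / R_B = 2.349/11.3 = 0.2079 A.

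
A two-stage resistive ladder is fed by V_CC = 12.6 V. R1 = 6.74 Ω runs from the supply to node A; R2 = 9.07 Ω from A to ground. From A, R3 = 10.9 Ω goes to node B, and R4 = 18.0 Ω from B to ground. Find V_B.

Looking into the second stage from A: R3 + R4 = 28.90 Ω appears in parallel with R2.
Effective lower resistance at A: R2 ‖ 28.90 = 6.903 Ω.
So V_A = 12.6 × 0.5060 = 6.375 V.
Stage 2 is unloaded, so V_B = V_A · R4/(R3+R4) = 6.375 × 18.0/28.90 = 3.971 V.

V_B ≈ 3.97 V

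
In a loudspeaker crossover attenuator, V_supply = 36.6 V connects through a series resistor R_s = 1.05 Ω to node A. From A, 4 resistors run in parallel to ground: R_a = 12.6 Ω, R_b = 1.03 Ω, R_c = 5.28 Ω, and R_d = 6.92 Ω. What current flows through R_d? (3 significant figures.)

I ≈ 2.16 A

Equivalent of the parallel group: R_p = 0.7225 Ω.
Node voltage V_A = V_supply · R_p/(R_s + R_p) = 36.6 × 0.4076 = 14.92 V.
I(R_d) = V_A / R_d = 14.92/6.92 = 2.156 A.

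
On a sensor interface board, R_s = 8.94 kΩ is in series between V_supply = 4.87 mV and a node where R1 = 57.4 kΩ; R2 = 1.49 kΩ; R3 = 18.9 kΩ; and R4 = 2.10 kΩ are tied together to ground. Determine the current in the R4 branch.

I ≈ 0.195 µA

Combine the parallel branches: R_p = (1/57.4 + 1/1.49 + 1/18.9 + 1/2.10)⁻¹ = 0.8212 kΩ.
Node voltage V_A = V_supply · R_p/(R_s + R_p) = 4.87 × 0.08413 = 0.4097 mV.
I(R4) = V_A / R4 = 0.4097/2.10 = 0.1951 µA.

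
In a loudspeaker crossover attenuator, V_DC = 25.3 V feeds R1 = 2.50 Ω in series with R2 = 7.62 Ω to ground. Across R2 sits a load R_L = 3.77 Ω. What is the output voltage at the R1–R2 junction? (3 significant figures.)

V_out ≈ 12.7 V

The load sits in parallel with R2, giving an effective lower resistance R2' = R2·R_L/(R2+R_L) = 2.522 Ω.
Then V_out = V_DC · R2'/(R1 + R2') = 25.3 × 2.522/5.022 = 12.71 V.
(Unloaded it would be 19.0 V; the load pulls it down.)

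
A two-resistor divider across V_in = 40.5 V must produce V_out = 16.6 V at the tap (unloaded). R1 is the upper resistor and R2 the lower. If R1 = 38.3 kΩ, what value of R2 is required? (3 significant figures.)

R2 ≈ 26.6 kΩ

V_out/V_in = R2/(R1+R2) = 0.4099.
So R2 = R1 · V_out/(V_in − V_out) = 38.3 × 16.6/(40.5 − 16.6) = 38.3 × 0.6946 = 26.60 kΩ.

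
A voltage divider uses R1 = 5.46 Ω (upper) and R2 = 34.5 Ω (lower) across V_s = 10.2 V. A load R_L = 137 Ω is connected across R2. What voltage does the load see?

V_out ≈ 8.51 V

The load sits in parallel with R2, giving an effective lower resistance R2' = R2·R_L/(R2+R_L) = 27.56 Ω.
Now apply the divider: V_out = 10.2 × 0.8346 = 8.513 V.
(Unloaded it would be 8.81 V; the load pulls it down.)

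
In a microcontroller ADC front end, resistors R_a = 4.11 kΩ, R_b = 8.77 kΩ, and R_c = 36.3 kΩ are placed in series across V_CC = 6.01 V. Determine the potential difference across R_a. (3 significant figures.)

V ≈ 0.502 V

Total series resistance ΣR = 4.11 + 8.77 + 36.3 = 49.18 kΩ.
Voltage divider: V = V_CC · (4.110 / 49.18) = 6.01 × 0.08357 = 0.5023 V.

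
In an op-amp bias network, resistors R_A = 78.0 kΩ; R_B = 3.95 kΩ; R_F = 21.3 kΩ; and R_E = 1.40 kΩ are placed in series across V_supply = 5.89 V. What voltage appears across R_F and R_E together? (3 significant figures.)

V ≈ 1.28 V

Series total: ΣR = 78.0 + 3.95 + 21.3 + 1.40 = 104.7 kΩ.
R_{R_F..R_E} = 21.3 + 1.40 = 22.70 kΩ.
V = V_supply · R/ΣR = 5.89 × 0.2169 = 1.278 V.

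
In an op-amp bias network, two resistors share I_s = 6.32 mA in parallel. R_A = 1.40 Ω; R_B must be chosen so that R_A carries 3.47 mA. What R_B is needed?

R_B ≈ 1.70 Ω

In a two-way split, I_A/I_s = R_B/(R_A + R_B).
3.47/6.32 = R_B/(R_A + R_B) → R_B = R_A · (0.5491)/(1 − 0.5491) = 1.40 × 1.218 = 1.705 Ω.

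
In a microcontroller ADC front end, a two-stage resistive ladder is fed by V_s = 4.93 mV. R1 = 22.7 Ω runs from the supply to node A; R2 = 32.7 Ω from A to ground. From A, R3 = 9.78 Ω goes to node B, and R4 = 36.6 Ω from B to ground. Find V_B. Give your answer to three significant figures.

V_B ≈ 1.78 mV

Looking into the second stage from A: R3 + R4 = 46.38 Ω appears in parallel with R2.
Effective lower resistance at A: R2 ‖ 46.38 = 19.18 Ω.
V_A = 4.93 × 19.18/(22.7 + 19.18) = 2.258 mV.
V_B = V_A × 0.7891 = 1.782 mV.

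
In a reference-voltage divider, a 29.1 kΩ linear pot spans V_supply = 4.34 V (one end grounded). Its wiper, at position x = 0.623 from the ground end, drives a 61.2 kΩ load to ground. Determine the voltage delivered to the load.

The pot divides into 10.97 kΩ above the wiper and 18.13 kΩ below.
R_L loads the lower segment: effective lower R = 13.99 kΩ.
Then V_out = V_supply · 13.99/(10.97 + 13.99) = 2.432 V.

V_out ≈ 2.43 V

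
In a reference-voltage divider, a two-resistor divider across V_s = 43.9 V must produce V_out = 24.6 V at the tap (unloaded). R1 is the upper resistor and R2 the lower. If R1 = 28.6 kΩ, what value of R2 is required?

R2 ≈ 36.5 kΩ

The divider ratio is R2/(R1+R2) = 24.6/43.9 = 0.5604.
R2 = R1 · 0.5604/(1 − 0.5604) = 36.45 kΩ.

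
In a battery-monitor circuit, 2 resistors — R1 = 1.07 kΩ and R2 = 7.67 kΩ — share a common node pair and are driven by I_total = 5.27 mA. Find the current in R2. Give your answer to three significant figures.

I ≈ 0.645 mA

For two parallel branches, I_k = I_total · (other R)/(sum of R).
I(R2) = 5.27 × 1.07/(1.07 + 7.67) = 5.27 × 0.1224 = 0.6452 mA.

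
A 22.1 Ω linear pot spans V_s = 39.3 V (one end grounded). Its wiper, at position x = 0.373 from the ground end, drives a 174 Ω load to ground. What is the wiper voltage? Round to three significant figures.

V_out ≈ 14.2 V

The pot divides into 13.86 Ω above the wiper and 8.243 Ω below.
Lower segment in parallel with the load: 8.243 ‖ 174 = 7.870 Ω.
Loaded-divider output: V_out = 39.3 × 0.3622 = 14.24 V.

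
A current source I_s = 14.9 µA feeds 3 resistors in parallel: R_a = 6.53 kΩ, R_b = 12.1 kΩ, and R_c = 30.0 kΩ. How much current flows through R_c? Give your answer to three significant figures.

I ≈ 1.85 µA

Total conductance ΣG = 1/6.53 + 1/12.1 + 1/30.0 = 0.2691 (units of 1/kΩ).
By the current-divider rule, I = I_s · G_k/ΣG = 14.9 × 0.1239 = 1.846 µA.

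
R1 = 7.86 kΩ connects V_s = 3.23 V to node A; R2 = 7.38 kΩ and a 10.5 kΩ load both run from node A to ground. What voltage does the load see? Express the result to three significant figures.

R2 ‖ R_L = (7.38 × 10.5)/(7.38 + 10.5) = 4.334 kΩ.
Voltage divider with the loaded lower leg: V_out = 3.23 × 4.334/(7.86 + 4.334) = 3.23 × 0.3554 = 1.148 V.

V_out ≈ 1.15 V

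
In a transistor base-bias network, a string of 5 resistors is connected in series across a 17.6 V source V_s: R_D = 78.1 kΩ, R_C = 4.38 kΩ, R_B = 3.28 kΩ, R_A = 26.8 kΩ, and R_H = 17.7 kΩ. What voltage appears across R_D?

V ≈ 10.6 V

ΣR = 78.1 + 4.38 + 3.28 + 26.8 + 17.7 = 130.3 kΩ.
Voltage divider: V = V_s · (78.10 / 130.3) = 17.6 × 0.5996 = 10.55 V.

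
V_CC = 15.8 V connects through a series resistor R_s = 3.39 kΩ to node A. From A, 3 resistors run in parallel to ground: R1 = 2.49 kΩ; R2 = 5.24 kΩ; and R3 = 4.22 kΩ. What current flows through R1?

I ≈ 1.66 mA

Equivalent of the parallel group: R_p = 1.206 kΩ.
V_A by voltage divider: V_A = 15.8 × 1.206/(3.39 + 1.206) = 4.145 V.
Branch current I = V_A/R1 = 4.145/2.49 = 1.665 mA.
(Equivalently: I_total = 3.438 mA, then current-divider fraction G_k/ΣG = 0.4842.)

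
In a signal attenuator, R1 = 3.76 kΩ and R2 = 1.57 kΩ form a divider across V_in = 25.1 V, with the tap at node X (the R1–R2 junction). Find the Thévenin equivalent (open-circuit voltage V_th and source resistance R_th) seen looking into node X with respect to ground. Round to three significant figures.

V_th ≈ 7.39 V, R_th ≈ 1.11 kΩ

V_th is the unloaded tap voltage: V_in · R2/(R1+R2) = 25.1 × 0.2946 = 7.393 V.
With V_in suppressed (replaced by a short), R_th = R1 ‖ R2 = (3.760 × 1.57)/(3.760 + 1.57) = 1.108 kΩ.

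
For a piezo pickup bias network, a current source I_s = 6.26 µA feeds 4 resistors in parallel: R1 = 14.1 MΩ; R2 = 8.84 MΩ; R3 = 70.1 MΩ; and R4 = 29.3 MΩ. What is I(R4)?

I ≈ 0.919 µA

Total conductance ΣG = 1/14.1 + 1/8.84 + 1/70.1 + 1/29.3 = 0.2324 (units of 1/MΩ).
R4 takes the fraction G_k/ΣG = 0.03413/0.2324 = 0.1468, so I = 6.26 × 0.1468 = 0.9192 µA.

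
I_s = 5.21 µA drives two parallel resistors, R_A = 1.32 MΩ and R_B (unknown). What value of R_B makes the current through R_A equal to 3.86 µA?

R_B ≈ 3.77 MΩ

Two-branch current divider: I_A = I_s · R_B/(R_A + R_B).
With f = 0.7409, R_B = R_A · f/(1−f) = 1.32 × 2.859 = 3.774 MΩ.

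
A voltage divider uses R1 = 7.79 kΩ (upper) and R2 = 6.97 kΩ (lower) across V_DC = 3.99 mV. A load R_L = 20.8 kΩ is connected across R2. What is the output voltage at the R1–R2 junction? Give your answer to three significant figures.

The load sits in parallel with R2, giving an effective lower resistance R2' = R2·R_L/(R2+R_L) = 5.221 kΩ.
Then V_out = V_DC · R2'/(R1 + R2') = 3.99 × 5.221/13.01 = 1.601 mV.

V_out ≈ 1.60 mV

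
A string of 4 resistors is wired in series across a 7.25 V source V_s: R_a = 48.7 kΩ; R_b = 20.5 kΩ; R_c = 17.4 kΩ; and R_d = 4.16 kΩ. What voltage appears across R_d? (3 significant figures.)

ΣR = 48.7 + 20.5 + 17.4 + 4.16 = 90.76 kΩ.
Voltage divider: V = V_s · (4.160 / 90.76) = 7.25 × 0.04584 = 0.3323 V.

V ≈ 0.332 V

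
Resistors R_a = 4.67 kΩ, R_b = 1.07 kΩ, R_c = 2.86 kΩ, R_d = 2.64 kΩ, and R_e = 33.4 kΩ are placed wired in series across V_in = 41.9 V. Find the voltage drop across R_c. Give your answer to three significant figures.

V ≈ 2.68 V

ΣR = 4.67 + 1.07 + 2.86 + 2.64 + 33.4 = 44.64 kΩ.
V = V_in · R/ΣR = 41.9 × 0.06407 = 2.684 V.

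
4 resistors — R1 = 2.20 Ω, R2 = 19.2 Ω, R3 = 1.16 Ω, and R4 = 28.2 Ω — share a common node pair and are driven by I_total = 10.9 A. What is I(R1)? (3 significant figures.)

I ≈ 3.53 A

Conductances: ΣG = 1/2.20 + 1/19.2 + 1/1.16 + 1/28.2 = 1.404 (1/Ω).
Current divider: I(R1) = I_total · G_k/ΣG = 10.9 × (0.4545/1.404) = 10.9 × 0.3237 = 3.528 A.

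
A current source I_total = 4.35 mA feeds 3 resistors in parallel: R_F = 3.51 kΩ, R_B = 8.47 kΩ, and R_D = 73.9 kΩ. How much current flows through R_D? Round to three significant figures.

I ≈ 0.141 mA

Conductances: ΣG = 1/3.51 + 1/8.47 + 1/73.9 = 0.4165 (1/kΩ).
Current divider: I(R_D) = I_total · G_k/ΣG = 4.35 × (0.01353/0.4165) = 4.35 × 0.03249 = 0.1413 mA.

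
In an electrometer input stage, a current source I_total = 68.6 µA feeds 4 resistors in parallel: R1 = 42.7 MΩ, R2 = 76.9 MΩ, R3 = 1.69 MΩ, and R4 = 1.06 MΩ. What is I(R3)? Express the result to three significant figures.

ΣG = 1/42.7 + 1/76.9 + 1/1.69 + 1/1.06 = 1.572.
By the current-divider rule, I = I_total · G_k/ΣG = 68.6 × 0.3765 = 25.83 µA.

I ≈ 25.8 µA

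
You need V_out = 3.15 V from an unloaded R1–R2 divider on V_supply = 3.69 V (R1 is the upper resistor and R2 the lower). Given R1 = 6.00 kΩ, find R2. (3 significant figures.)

R2 ≈ 35.0 kΩ

V_out/V_supply = R2/(R1+R2) = 0.8537.
Rearranging, R2 = R1·k/(1−k) = 6.00 × 5.833 = 35.00 kΩ.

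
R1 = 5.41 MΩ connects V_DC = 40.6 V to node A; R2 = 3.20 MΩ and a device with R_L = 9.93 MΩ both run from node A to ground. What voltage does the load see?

R2 ‖ R_L = (3.20 × 9.93)/(3.20 + 9.93) = 2.420 MΩ.
Then V_out = V_DC · R2'/(R1 + R2') = 40.6 × 2.420/7.830 = 12.55 V.

V_out ≈ 12.5 V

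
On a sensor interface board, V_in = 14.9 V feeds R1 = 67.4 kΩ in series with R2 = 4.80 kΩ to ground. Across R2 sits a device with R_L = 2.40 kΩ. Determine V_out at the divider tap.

First combine the lower leg with the load: R2 ‖ R_L = 1.600 kΩ.
Then V_out = V_in · R2'/(R1 + R2') = 14.9 × 1.600/69.00 = 0.3455 V.

V_out ≈ 0.346 V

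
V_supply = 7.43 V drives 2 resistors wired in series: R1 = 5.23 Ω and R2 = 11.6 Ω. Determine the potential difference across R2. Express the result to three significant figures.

ΣR = 5.23 + 11.6 = 16.83 Ω.
Voltage divider: V = V_supply · (11.60 / 16.83) = 7.43 × 0.6892 = 5.121 V.

V ≈ 5.12 V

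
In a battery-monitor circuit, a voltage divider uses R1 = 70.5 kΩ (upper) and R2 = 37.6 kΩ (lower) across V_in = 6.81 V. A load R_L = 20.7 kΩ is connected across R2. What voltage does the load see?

V_out ≈ 1.08 V

First combine the lower leg with the load: R2 ‖ R_L = 13.35 kΩ.
Now apply the divider: V_out = 6.81 × 0.1592 = 1.084 V.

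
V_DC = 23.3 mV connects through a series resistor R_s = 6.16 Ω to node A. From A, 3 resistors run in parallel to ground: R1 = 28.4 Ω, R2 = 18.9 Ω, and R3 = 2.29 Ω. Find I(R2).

Combine the parallel branches: R_p = (1/28.4 + 1/18.9 + 1/2.29)⁻¹ = 1.905 Ω.
V_A by voltage divider: V_A = 23.3 × 1.905/(6.16 + 1.905) = 5.505 mV.
I(R2) = V_A / R2 = 5.505/18.9 = 0.2913 mA.
(Equivalently: I_total = 2.889 mA, then current-divider fraction G_k/ΣG = 0.1008.)

I ≈ 0.291 mA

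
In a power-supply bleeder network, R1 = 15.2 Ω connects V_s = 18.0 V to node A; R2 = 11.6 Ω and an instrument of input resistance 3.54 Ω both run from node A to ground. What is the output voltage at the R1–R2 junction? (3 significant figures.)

The load sits in parallel with R2, giving an effective lower resistance R2' = R2·R_L/(R2+R_L) = 2.712 Ω.
Now apply the divider: V_out = 18.0 × 0.1514 = 2.726 V.

V_out ≈ 2.73 V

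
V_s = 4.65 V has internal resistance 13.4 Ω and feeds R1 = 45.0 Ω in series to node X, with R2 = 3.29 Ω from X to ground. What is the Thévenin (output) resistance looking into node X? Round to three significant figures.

R1' = 13.4 + 45.0 = 58.40 Ω (source resistance + R1).
Zeroing V_s shorts the top of R1' to ground, so R_th = R1' ‖ R2 = 3.115 Ω.

R_th ≈ 3.11 Ω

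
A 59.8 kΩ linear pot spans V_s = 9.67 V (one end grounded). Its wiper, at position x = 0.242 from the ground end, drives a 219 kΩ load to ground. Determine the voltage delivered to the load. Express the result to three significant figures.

V_out ≈ 2.23 V

Split the track: R_lower = x·R_p = 14.47 kΩ, R_upper = (1−x)·R_p = 45.33 kΩ.
(x·R_p) ‖ R_L = 13.57 kΩ.
V_out = 9.67 × 13.57/(45.33 + 13.57) = 2.229 V.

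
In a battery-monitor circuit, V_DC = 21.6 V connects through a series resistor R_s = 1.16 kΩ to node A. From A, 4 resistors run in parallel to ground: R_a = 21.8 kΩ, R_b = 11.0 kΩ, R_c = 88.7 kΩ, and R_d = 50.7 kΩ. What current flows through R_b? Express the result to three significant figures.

I ≈ 1.64 mA

Parallel bank: R_p = 1/(1/21.8 + 1/11.0 + 1/88.7 + 1/50.7) = 5.960 kΩ.
V_A = 21.6 × 5.960/7.120 = 18.08 V.
Branch current I = V_A/R_b = 18.08/11.0 = 1.644 mA.
(Equivalently: I_total = 3.034 mA, then current-divider fraction G_k/ΣG = 0.5418.)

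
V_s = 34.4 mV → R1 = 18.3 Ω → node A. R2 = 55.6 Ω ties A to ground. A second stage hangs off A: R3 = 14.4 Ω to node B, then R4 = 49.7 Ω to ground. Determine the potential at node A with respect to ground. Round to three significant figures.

Node A sees R2 in parallel with the series input of stage 2, R3 + R4 = 64.10 Ω.
Effective lower resistance at A: R2 ‖ 64.10 = 29.77 Ω.
V_A = 34.4 × 29.77/(18.3 + 29.77) = 21.31 mV.

V_A ≈ 21.3 mV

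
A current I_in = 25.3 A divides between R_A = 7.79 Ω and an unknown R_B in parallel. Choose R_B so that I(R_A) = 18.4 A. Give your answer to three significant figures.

The fraction through R_A equals R_B/(R_A+R_B).
With f = 0.7273, R_B = R_A · f/(1−f) = 7.79 × 2.667 = 20.77 Ω.

R_B ≈ 20.8 Ω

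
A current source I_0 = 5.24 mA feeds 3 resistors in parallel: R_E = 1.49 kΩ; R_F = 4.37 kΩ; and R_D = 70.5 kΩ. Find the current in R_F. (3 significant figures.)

Total conductance ΣG = 1/1.49 + 1/4.37 + 1/70.5 = 0.9142 (units of 1/kΩ).
By the current-divider rule, I = I_0 · G_k/ΣG = 5.24 × 0.2503 = 1.312 mA.

I ≈ 1.31 mA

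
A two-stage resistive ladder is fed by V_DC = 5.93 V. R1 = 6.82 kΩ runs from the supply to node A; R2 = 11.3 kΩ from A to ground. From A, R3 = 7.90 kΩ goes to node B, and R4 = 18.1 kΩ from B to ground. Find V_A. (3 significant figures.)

The second stage (R3 + R4 = 26.00 kΩ) loads node A in parallel with R2.
R2 ‖ (R3+R4) = 7.877 kΩ.
First divider: V_A = V_DC · 7.877/(6.82 + 7.877) = 3.178 V.

V_A ≈ 3.18 V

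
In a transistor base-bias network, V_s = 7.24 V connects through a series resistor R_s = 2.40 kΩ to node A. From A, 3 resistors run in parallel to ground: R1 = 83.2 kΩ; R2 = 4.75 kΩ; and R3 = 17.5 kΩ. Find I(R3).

I ≈ 0.248 mA

Parallel bank: R_p = 1/(1/83.2 + 1/4.75 + 1/17.5) = 3.575 kΩ.
V_A = 7.24 × 3.575/5.975 = 4.332 V.
Branch current I = V_A/R3 = 4.332/17.5 = 0.2475 mA.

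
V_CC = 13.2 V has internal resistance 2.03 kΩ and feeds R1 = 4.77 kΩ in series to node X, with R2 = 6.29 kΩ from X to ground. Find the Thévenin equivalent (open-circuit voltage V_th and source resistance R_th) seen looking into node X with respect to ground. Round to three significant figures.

R1' = 2.03 + 4.77 = 6.800 kΩ (source resistance + R1).
Open-circuit (no load on X): V_th = V_CC · R2/(R1' + R2) = 13.2 × 6.29/(6.800 + 6.29) = 6.343 V.
Zeroing V_CC shorts the top of R1' to ground, so R_th = R1' ‖ R2 = 3.268 kΩ.

V_th ≈ 6.34 V, R_th ≈ 3.27 kΩ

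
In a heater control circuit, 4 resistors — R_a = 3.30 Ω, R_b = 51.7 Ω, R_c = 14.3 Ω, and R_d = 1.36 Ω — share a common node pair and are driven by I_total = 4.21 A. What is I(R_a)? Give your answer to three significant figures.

Total conductance ΣG = 1/3.30 + 1/51.7 + 1/14.3 + 1/1.36 = 1.128 (units of 1/Ω).
By the current-divider rule, I = I_total · G_k/ΣG = 4.21 × 0.2687 = 1.131 A.

I ≈ 1.13 A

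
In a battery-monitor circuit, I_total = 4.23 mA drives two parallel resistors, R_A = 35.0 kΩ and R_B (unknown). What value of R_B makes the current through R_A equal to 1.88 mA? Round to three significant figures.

In a two-way split, I_A/I_total = R_B/(R_A + R_B).
With f = 0.4444, R_B = R_A · f/(1−f) = 35.0 × 0.8000 = 28.00 kΩ.

R_B ≈ 28.0 kΩ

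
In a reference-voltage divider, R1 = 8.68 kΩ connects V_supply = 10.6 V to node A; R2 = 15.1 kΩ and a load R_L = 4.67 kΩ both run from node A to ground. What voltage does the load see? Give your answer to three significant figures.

The load sits in parallel with R2, giving an effective lower resistance R2' = R2·R_L/(R2+R_L) = 3.567 kΩ.
Now apply the divider: V_out = 10.6 × 0.2912 = 3.087 V.
(Unloaded it would be 6.73 V; the load pulls it down.)

V_out ≈ 3.09 V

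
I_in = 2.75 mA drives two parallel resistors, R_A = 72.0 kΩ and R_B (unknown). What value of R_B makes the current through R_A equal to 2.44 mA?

R_B ≈ 567 kΩ

In a two-way split, I_A/I_in = R_B/(R_A + R_B).
2.44/2.75 = R_B/(R_A + R_B) → R_B = R_A · (0.8873)/(1 − 0.8873) = 72.0 × 7.871 = 566.7 kΩ.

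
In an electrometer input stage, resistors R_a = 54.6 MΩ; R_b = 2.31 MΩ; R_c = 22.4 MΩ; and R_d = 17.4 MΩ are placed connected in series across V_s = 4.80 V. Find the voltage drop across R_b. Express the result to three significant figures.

V ≈ 0.115 V

ΣR = 54.6 + 2.31 + 22.4 + 17.4 = 96.71 MΩ.
Voltage divider: V = V_s · (2.310 / 96.71) = 4.80 × 0.02389 = 0.1147 V.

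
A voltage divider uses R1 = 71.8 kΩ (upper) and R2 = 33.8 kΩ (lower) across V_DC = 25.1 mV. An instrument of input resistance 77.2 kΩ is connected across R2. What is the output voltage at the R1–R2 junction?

V_out ≈ 6.19 mV

The load sits in parallel with R2, giving an effective lower resistance R2' = R2·R_L/(R2+R_L) = 23.51 kΩ.
Voltage divider with the loaded lower leg: V_out = 25.1 × 23.51/(71.8 + 23.51) = 25.1 × 0.2467 = 6.191 mV.
(Unloaded it would be 8.03 mV; the load pulls it down.)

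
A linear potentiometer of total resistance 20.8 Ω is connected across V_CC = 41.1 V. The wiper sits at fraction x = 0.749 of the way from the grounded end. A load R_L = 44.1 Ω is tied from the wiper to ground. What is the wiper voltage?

V_out ≈ 28.3 V

The pot divides into 5.221 Ω above the wiper and 15.58 Ω below.
(x·R_p) ‖ R_L = 11.51 Ω.
V_out = 41.1 × 11.51/(5.221 + 11.51) = 28.28 V.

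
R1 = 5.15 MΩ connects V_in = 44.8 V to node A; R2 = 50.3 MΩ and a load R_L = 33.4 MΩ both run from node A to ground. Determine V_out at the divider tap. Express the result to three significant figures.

R2 ‖ R_L = (50.3 × 33.4)/(50.3 + 33.4) = 20.07 MΩ.
Then V_out = V_in · R2'/(R1 + R2') = 44.8 × 20.07/25.22 = 35.65 V.
(Unloaded it would be 40.6 V; the load pulls it down.)

V_out ≈ 35.7 V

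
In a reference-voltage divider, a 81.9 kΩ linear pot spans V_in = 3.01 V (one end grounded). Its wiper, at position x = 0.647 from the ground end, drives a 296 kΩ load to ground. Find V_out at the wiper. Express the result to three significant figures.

Lower segment x·R_p = 52.99 kΩ; upper segment (1−x)·R_p = 28.91 kΩ.
(x·R_p) ‖ R_L = 44.94 kΩ.
V_out = 3.01 × 44.94/(28.91 + 44.94) = 1.832 V.

V_out ≈ 1.83 V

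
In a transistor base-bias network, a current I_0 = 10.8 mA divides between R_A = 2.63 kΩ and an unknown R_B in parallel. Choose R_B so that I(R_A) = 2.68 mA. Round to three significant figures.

R_B ≈ 0.868 kΩ

In a two-way split, I_A/I_0 = R_B/(R_A + R_B).
With f = 0.2481, R_B = R_A · f/(1−f) = 2.63 × 0.3300 = 0.8680 kΩ.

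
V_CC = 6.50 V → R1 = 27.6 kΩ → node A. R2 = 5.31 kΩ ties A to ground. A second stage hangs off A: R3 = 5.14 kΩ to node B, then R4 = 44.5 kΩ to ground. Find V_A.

Node A sees R2 in parallel with the series input of stage 2, R3 + R4 = 49.64 kΩ.
R2 ‖ (R3+R4) = 4.797 kΩ.
V_A = 6.50 × 4.797/(27.6 + 4.797) = 0.9624 V.

V_A ≈ 0.962 V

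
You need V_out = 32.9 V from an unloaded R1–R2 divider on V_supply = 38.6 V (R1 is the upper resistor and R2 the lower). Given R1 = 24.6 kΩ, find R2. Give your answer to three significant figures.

V_out/V_supply = R2/(R1+R2) = 0.8523.
So R2 = R1 · V_out/(V_supply − V_out) = 24.6 × 32.9/(38.6 − 32.9) = 24.6 × 5.772 = 142.0 kΩ.

R2 ≈ 142 kΩ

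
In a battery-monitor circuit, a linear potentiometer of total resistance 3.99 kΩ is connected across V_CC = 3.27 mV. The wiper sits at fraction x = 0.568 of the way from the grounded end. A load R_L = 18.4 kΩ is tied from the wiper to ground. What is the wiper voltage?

Split the track: R_lower = x·R_p = 2.266 kΩ, R_upper = (1−x)·R_p = 1.724 kΩ.
Lower segment in parallel with the load: 2.266 ‖ 18.4 = 2.018 kΩ.
Then V_out = V_CC · 2.018/(1.724 + 2.018) = 1.764 mV.
(Unloaded: V_out = x·V_CC = 1.86 mV.)

V_out ≈ 1.76 mV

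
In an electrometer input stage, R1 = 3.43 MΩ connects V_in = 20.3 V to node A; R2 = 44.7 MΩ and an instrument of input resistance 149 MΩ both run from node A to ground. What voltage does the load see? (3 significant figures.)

V_out ≈ 18.5 V

First combine the lower leg with the load: R2 ‖ R_L = 34.38 MΩ.
Then V_out = V_in · R2'/(R1 + R2') = 20.3 × 34.38/37.81 = 18.46 V.
(Unloaded it would be 18.9 V; the load pulls it down.)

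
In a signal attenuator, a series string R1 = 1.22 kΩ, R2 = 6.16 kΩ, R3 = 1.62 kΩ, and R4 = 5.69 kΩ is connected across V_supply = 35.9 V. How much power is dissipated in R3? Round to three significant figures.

ΣR = 14.69 kΩ → I = 35.9/14.69 = 2.444 mA.
V(R3) = I·R = 3.959 V; P = V·I = 3.959 × 2.444 = 9.675 mW.

P ≈ 9.68 mW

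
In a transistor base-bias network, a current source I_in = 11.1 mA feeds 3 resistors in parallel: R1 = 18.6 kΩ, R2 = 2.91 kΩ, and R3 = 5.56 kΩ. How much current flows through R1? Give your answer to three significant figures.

I ≈ 1.03 mA

Total conductance ΣG = 1/18.6 + 1/2.91 + 1/5.56 = 0.5773 (units of 1/kΩ).
Current divider: I(R1) = I_in · G_k/ΣG = 11.1 × (0.05376/0.5773) = 11.1 × 0.09314 = 1.034 mA.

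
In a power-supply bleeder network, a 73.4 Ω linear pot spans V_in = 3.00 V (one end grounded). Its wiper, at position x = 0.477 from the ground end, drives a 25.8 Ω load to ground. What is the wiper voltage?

Lower segment x·R_p = 35.01 Ω; upper segment (1−x)·R_p = 38.39 Ω.
R_L loads the lower segment: effective lower R = 14.85 Ω.
Then V_out = V_in · 14.85/(38.39 + 14.85) = 0.8370 V.

V_out ≈ 0.837 V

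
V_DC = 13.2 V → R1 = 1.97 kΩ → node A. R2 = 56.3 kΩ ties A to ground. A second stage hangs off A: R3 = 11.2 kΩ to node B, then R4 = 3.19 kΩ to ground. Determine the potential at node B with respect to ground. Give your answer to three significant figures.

V_B ≈ 2.50 V

Looking into the second stage from A: R3 + R4 = 14.39 kΩ appears in parallel with R2.
Effective lower resistance at A: R2 ‖ 14.39 = 11.46 kΩ.
So V_A = 13.2 × 0.8533 = 11.26 V.
Then the unloaded second divider: V_B = V_A × R4/(R3+R4) = 11.26 × 0.2217 = 2.497 V.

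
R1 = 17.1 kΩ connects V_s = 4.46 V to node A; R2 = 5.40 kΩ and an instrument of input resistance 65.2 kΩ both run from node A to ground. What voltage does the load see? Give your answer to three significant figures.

The load sits in parallel with R2, giving an effective lower resistance R2' = R2·R_L/(R2+R_L) = 4.987 kΩ.
Then V_out = V_s · R2'/(R1 + R2') = 4.46 × 4.987/22.09 = 1.007 V.

V_out ≈ 1.01 V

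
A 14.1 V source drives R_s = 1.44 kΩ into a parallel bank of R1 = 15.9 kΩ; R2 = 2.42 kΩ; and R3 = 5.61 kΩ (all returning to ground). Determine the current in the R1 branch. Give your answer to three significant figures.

Equivalent of the parallel group: R_p = 1.528 kΩ.
V_A by voltage divider: V_A = 14.1 × 1.528/(1.44 + 1.528) = 7.259 V.
I(R1) = V_A / R1 = 7.259/15.9 = 0.4566 mA.

I ≈ 0.457 mA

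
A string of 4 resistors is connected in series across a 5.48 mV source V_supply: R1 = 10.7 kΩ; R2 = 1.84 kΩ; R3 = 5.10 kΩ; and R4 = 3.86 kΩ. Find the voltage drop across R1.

V ≈ 2.73 mV

Series total: ΣR = 10.7 + 1.84 + 5.10 + 3.86 = 21.50 kΩ.
Voltage divider: V = V_supply · (10.70 / 21.50) = 5.48 × 0.4977 = 2.727 mV.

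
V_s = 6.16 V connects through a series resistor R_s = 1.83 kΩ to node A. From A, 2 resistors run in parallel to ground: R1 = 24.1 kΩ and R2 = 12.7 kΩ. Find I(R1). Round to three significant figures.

I ≈ 0.210 mA

Parallel bank: R_p = 1/(1/24.1 + 1/12.7) = 8.317 kΩ.
Node voltage V_A = V_s · R_p/(R_s + R_p) = 6.16 × 0.8197 = 5.049 V.
I(R1) = V_A / R1 = 5.049/24.1 = 0.2095 mA.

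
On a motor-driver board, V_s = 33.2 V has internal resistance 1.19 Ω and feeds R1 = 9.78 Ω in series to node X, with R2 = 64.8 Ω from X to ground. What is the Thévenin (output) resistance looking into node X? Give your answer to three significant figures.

R1' = 1.19 + 9.78 = 10.97 Ω (source resistance + R1).
Zeroing V_s shorts the top of R1' to ground, so R_th = R1' ‖ R2 = 9.382 Ω.

R_th ≈ 9.38 Ω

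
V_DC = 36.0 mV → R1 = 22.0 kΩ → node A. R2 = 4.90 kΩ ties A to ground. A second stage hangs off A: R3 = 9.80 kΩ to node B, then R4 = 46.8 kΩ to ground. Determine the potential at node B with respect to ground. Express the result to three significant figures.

V_B ≈ 5.06 mV

Looking into the second stage from A: R3 + R4 = 56.60 kΩ appears in parallel with R2.
Effective lower resistance at A: R2 ‖ 56.60 = 4.510 kΩ.
So V_A = 36.0 × 0.1701 = 6.124 mV.
Then the unloaded second divider: V_B = V_A × R4/(R3+R4) = 6.124 × 0.8269 = 5.064 mV.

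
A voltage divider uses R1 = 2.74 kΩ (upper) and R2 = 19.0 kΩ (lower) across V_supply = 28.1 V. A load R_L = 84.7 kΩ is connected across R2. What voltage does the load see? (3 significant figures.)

R2 ‖ R_L = (19.0 × 84.7)/(19.0 + 84.7) = 15.52 kΩ.
Voltage divider with the loaded lower leg: V_out = 28.1 × 15.52/(2.74 + 15.52) = 28.1 × 0.8499 = 23.88 V.
(Unloaded it would be 24.6 V; the load pulls it down.)

V_out ≈ 23.9 V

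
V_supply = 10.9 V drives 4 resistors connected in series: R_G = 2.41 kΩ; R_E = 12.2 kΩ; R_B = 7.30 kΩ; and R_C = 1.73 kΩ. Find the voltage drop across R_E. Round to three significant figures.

V ≈ 5.63 V

Series total: ΣR = 2.41 + 12.2 + 7.30 + 1.73 = 23.64 kΩ.
By the voltage-divider rule, V = 10.9 × 12.20/23.64 = 5.625 V.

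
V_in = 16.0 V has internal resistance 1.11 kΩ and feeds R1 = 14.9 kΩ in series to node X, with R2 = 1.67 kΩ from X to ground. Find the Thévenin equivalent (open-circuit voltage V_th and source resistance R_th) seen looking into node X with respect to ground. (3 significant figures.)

V_th ≈ 1.51 V, R_th ≈ 1.51 kΩ

R1' = 1.11 + 14.9 = 16.01 kΩ (source resistance + R1).
V_th is the unloaded tap voltage: V_in · R2/(R1'+R2) = 16.0 × 0.09446 = 1.511 V.
Zeroing V_in shorts the top of R1' to ground, so R_th = R1' ‖ R2 = 1.512 kΩ.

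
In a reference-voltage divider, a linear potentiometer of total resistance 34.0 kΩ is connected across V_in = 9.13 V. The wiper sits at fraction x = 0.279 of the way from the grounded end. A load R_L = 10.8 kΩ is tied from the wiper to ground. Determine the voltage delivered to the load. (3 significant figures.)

V_out ≈ 1.56 V

Split the track: R_lower = x·R_p = 9.486 kΩ, R_upper = (1−x)·R_p = 24.51 kΩ.
Lower segment in parallel with the load: 9.486 ‖ 10.8 = 5.050 kΩ.
Loaded-divider output: V_out = 9.13 × 0.1708 = 1.560 V.
(Unloaded: V_out = x·V_in = 2.55 V.)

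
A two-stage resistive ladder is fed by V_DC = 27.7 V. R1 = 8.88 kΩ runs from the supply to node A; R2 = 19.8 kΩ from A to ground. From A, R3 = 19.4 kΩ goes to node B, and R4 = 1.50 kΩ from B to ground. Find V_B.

V_B ≈ 1.06 V

Looking into the second stage from A: R3 + R4 = 20.90 kΩ appears in parallel with R2.
Effective lower resistance at A: R2 ‖ 20.90 = 10.17 kΩ.
First divider: V_A = V_DC · 10.17/(8.88 + 10.17) = 14.79 V.
Stage 2 is unloaded, so V_B = V_A · R4/(R3+R4) = 14.79 × 1.50/20.90 = 1.061 V.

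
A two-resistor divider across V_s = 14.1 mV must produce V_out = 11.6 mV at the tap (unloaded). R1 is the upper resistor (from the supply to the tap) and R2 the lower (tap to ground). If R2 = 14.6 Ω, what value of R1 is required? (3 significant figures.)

R1 ≈ 3.15 Ω

V_out/V_s = R2/(R1+R2) = 0.8227.
R1 = R2·(1/k − 1) = 14.6 × 0.2155 = 3.147 Ω.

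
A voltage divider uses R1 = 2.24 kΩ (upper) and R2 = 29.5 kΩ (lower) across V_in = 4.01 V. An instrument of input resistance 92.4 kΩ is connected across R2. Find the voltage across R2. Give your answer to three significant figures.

The load sits in parallel with R2, giving an effective lower resistance R2' = R2·R_L/(R2+R_L) = 22.36 kΩ.
Then V_out = V_in · R2'/(R1 + R2') = 4.01 × 22.36/24.60 = 3.645 V.

V_out ≈ 3.64 V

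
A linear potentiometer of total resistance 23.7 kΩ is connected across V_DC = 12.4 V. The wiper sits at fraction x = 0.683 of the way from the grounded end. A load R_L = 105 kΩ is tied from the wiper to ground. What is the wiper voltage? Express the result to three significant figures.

The pot divides into 7.513 kΩ above the wiper and 16.19 kΩ below.
Lower segment in parallel with the load: 16.19 ‖ 105 = 14.02 kΩ.
V_out = 12.4 × 14.02/(7.513 + 14.02) = 8.075 V.

V_out ≈ 8.07 V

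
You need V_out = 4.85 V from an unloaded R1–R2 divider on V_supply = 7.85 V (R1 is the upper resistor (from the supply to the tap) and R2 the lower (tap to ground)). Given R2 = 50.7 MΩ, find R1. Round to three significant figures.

R1 ≈ 31.4 MΩ

Required fraction k = V_out/V_supply = 0.6178.
So R1 = R2 · (V_supply/V_out − 1) = 50.7 × (7.85/4.85 − 1) = 50.7 × 0.6186 = 31.36 MΩ.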